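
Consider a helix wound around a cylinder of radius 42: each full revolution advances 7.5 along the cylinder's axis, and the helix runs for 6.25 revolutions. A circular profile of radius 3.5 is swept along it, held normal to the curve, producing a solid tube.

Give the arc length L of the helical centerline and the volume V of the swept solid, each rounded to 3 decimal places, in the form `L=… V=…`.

L=1650.002 V=63499.523

2πR = 2π·42 = 263.893783
per-turn = √(263.893783² + 7.5²) = √(69639.9287 + 56.25) = √69696.1787 = 264.000338
L = 6.25 × 264.000338 = 1650.002115
V = π·3.5² × L = 38.484510 × 1650.002115 = 63499.522896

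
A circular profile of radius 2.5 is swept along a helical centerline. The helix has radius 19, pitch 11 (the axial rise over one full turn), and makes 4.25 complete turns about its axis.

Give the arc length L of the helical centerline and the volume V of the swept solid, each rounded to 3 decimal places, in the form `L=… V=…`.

2πR = 2π·19 = 119.380521
per-turn = √(119.380521² + 11²) = √(14251.7088 + 121) = √14372.7088 = 119.886233
L = 4.25 × 119.886233 = 509.516488
V = π·2.5² × L = 19.634954 × 509.516488 = 10004.332854

L=509.516 V=10004.333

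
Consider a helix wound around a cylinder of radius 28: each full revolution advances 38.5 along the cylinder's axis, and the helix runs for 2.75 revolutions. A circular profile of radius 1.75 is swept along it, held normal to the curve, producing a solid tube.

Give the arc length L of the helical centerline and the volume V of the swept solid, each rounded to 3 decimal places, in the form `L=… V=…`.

L=495.255 V=4764.907

2πR = 2π·28 = 175.929189
per-turn = √(175.929189² + 38.5²) = √(30951.0794 + 1482.25) = √32433.3294 = 180.092558
L = 2.75 × 180.092558 = 495.254534
V = π·1.75² × L = 9.621128 × 495.254534 = 4764.907019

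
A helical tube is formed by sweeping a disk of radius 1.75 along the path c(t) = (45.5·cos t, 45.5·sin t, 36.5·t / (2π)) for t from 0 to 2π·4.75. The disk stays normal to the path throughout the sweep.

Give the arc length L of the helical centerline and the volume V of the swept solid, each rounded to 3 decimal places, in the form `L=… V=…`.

L=1368.976 V=13171.097

2πR = 2π·45.5 = 285.884931
per-turn = √(285.884931² + 36.5²) = √(81730.1940 + 1332.25) = √83062.4440 = 288.205559
L = 4.75 × 288.205559 = 1368.976404
V = π·1.75² × L = 9.621128 × 1368.976404 = 13171.096526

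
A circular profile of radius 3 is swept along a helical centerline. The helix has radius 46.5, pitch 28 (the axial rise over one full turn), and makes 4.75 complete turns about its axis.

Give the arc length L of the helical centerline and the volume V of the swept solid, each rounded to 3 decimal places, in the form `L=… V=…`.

L=1394.157 V=39418.861

2πR = 2π·46.5 = 292.168117
per-turn = √(292.168117² + 28²) = √(85362.2085 + 784) = √86146.2085 = 293.506743
L = 4.75 × 293.506743 = 1394.157032
V = π·3² × L = 28.274334 × 1394.157032 = 39418.861393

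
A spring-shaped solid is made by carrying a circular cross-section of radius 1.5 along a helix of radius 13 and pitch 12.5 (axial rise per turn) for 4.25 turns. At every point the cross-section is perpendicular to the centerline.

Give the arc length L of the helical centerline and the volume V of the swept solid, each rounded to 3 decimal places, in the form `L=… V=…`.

2πR = 2π·13 = 81.681409
per-turn = √(81.681409² + 12.5²) = √(6671.8526 + 156.25) = √6828.1026 = 82.632334
L = 4.25 × 82.632334 = 351.187418
V = π·1.5² × L = 7.068583 × 351.187418 = 2482.397580

L=351.187 V=2482.398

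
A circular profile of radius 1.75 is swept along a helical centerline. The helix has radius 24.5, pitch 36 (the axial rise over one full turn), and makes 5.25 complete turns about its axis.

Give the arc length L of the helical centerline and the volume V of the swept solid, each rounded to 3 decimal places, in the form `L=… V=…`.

2πR = 2π·24.5 = 153.938040
per-turn = √(153.938040² + 36²) = √(23696.9202 + 1296) = √24992.9202 = 158.091493
L = 5.25 × 158.091493 = 829.980338
V = π·1.75² × L = 9.621128 × 829.980338 = 7985.346659

L=829.980 V=7985.347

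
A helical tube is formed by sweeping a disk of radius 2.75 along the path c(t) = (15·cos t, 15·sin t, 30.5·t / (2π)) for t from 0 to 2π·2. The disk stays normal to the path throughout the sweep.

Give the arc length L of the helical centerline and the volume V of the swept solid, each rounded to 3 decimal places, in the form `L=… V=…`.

2πR = 2π·15 = 94.247780
per-turn = √(94.247780² + 30.5²) = √(8882.6440 + 930.25) = √9812.8940 = 99.060052
L = 2 × 99.060052 = 198.120105
V = π·2.75² × L = 23.758294 × 198.120105 = 4706.995780

L=198.120 V=4706.996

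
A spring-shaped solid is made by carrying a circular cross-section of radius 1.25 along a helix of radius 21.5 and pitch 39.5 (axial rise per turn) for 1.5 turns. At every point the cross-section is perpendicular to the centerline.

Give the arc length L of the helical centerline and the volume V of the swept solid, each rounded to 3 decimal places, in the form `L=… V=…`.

2πR = 2π·21.5 = 135.088484
per-turn = √(135.088484² + 39.5²) = √(18248.8985 + 1560.25) = √19809.1485 = 140.744977
L = 1.5 × 140.744977 = 211.117465
V = π·1.25² × L = 4.908739 × 211.117465 = 1036.320435

L=211.117 V=1036.320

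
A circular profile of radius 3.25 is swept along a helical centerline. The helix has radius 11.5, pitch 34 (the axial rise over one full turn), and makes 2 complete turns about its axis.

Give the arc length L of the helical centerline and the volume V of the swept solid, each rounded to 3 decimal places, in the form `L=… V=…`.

L=159.713 V=5299.751

2πR = 2π·11.5 = 72.256631
per-turn = √(72.256631² + 34²) = √(5221.0207 + 1156) = √6377.0207 = 79.856250
L = 2 × 79.856250 = 159.712501
V = π·3.25² × L = 33.183072 × 159.712501 = 5299.751478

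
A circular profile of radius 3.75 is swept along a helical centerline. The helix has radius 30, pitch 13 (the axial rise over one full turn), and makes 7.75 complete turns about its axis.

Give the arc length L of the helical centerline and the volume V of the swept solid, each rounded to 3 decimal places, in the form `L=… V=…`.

L=1464.311 V=64691.264

2πR = 2π·30 = 188.495559
per-turn = √(188.495559² + 13²) = √(35530.5758 + 169) = √35699.5758 = 188.943314
L = 7.75 × 188.943314 = 1464.310682
V = π·3.75² × L = 44.178647 × 1464.310682 = 64691.264277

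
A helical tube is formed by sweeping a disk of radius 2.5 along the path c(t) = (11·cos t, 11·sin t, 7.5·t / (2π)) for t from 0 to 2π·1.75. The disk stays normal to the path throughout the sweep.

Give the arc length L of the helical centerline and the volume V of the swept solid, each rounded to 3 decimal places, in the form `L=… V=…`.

2πR = 2π·11 = 69.115038
per-turn = √(69.115038² + 7.5²) = √(4776.8885 + 56.25) = √4833.1385 = 69.520778
L = 1.75 × 69.520778 = 121.661361
V = π·2.5² × L = 19.634954 × 121.661361 = 2388.815236

L=121.661 V=2388.815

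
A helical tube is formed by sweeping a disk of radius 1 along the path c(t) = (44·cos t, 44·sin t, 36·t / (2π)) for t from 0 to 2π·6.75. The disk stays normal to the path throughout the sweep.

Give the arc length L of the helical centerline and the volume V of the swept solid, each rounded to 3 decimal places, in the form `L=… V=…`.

L=1881.861 V=5912.041

2πR = 2π·44 = 276.460154
per-turn = √(276.460154² + 36²) = √(76430.2165 + 1296) = √77726.2165 = 278.794219
L = 6.75 × 278.794219 = 1881.860977
V = π·1² × L = 3.141593 × 1881.860977 = 5912.040622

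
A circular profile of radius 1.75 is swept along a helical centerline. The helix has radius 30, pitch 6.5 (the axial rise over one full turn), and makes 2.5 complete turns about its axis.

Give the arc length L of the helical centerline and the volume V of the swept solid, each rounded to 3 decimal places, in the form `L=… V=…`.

L=471.519 V=4536.544

2πR = 2π·30 = 188.495559
per-turn = √(188.495559² + 6.5²) = √(35530.5758 + 42.25) = √35572.8258 = 188.607598
L = 2.5 × 188.607598 = 471.518994
V = π·1.75² × L = 9.621128 × 471.518994 = 4536.544359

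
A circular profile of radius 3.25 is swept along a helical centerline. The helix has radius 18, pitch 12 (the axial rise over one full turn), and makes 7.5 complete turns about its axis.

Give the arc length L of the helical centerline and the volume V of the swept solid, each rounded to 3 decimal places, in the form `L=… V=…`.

2πR = 2π·18 = 113.097336
per-turn = √(113.097336² + 12²) = √(12791.0073 + 144) = √12935.0073 = 113.732174
L = 7.5 × 113.732174 = 852.991302
V = π·3.25² × L = 33.183072 × 852.991302 = 28304.872125

L=852.991 V=28304.872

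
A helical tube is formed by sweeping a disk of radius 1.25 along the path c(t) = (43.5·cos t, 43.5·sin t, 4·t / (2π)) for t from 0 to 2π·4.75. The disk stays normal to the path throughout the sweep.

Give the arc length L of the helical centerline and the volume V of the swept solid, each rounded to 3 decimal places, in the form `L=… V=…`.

L=1298.402 V=6373.517

2πR = 2π·43.5 = 273.318561
per-turn = √(273.318561² + 4²) = √(74703.0357 + 16) = √74719.0357 = 273.347829
L = 4.75 × 273.347829 = 1298.402189
V = π·1.25² × L = 4.908739 × 1298.402189 = 6373.516839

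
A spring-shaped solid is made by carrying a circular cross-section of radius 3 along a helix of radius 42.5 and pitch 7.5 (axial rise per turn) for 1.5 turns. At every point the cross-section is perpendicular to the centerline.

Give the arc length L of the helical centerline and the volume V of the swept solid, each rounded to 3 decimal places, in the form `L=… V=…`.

L=400.711 V=11329.837

2πR = 2π·42.5 = 267.035376
per-turn = √(267.035376² + 7.5²) = √(71307.8918 + 56.25) = √71364.1418 = 267.140678
L = 1.5 × 267.140678 = 400.711017
V = π·3² × L = 28.274334 × 400.711017 = 11329.837081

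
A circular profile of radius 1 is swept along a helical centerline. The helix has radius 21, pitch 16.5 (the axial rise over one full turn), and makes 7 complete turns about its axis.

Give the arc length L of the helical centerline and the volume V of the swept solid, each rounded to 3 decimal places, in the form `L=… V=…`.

L=930.822 V=2924.263

2πR = 2π·21 = 131.946891
per-turn = √(131.946891² + 16.5²) = √(17409.9822 + 272.25) = √17682.2322 = 132.974555
L = 7 × 132.974555 = 930.821882
V = π·1² × L = 3.141593 × 930.821882 = 2924.263186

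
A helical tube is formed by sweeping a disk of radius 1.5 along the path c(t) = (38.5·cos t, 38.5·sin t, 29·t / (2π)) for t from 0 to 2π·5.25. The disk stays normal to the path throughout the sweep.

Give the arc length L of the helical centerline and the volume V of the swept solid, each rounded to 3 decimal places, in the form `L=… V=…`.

L=1279.082 V=9041.300

2πR = 2π·38.5 = 241.902634
per-turn = √(241.902634² + 29²) = √(58516.8845 + 841) = √59357.8845 = 243.634736
L = 5.25 × 243.634736 = 1279.082363
V = π·1.5² × L = 7.068583 × 1279.082363 = 9041.300449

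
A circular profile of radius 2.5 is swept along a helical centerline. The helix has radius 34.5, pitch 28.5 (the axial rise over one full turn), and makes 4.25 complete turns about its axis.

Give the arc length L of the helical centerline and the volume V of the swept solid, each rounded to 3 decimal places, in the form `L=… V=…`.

L=929.200 V=18244.808

2πR = 2π·34.5 = 216.769893
per-turn = √(216.769893² + 28.5²) = √(46989.1866 + 812.25) = √47801.4366 = 218.635396
L = 4.25 × 218.635396 = 929.200435
V = π·2.5² × L = 19.634954 × 929.200435 = 18244.807870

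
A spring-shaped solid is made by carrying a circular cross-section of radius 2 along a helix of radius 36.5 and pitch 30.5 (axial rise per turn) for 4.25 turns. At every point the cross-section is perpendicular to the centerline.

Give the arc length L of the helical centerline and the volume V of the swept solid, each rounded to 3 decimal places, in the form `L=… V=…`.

2πR = 2π·36.5 = 229.336264
per-turn = √(229.336264² + 30.5²) = √(52595.1219 + 930.25) = √53525.3719 = 231.355510
L = 4.25 × 231.355510 = 983.260916
V = π·2² × L = 12.566371 × 983.260916 = 12356.021082

L=983.261 V=12356.021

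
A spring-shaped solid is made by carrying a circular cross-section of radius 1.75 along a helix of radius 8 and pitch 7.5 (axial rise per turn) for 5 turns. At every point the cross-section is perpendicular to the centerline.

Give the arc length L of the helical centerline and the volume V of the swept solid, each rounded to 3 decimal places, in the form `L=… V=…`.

L=254.110 V=2444.821

2πR = 2π·8 = 50.265482
per-turn = √(50.265482² + 7.5²) = √(2526.6187 + 56.25) = √2582.8687 = 50.821932
L = 5 × 50.821932 = 254.109658
V = π·1.75² × L = 9.621128 × 254.109658 = 2444.821417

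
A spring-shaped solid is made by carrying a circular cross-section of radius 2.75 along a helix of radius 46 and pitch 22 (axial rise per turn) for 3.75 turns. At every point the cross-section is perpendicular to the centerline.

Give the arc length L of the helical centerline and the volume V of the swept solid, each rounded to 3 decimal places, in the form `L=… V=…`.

2πR = 2π·46 = 289.026524
per-turn = √(289.026524² + 22²) = √(83536.3317 + 484) = √84020.3317 = 289.862608
L = 3.75 × 289.862608 = 1086.984781
V = π·2.75² × L = 23.758294 × 1086.984781 = 25824.904479

L=1086.985 V=25824.904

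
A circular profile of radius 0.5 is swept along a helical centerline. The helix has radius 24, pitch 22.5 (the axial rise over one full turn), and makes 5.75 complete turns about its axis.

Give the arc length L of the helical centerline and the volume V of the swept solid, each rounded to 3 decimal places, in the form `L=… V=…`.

L=876.678 V=688.542

2πR = 2π·24 = 150.796447
per-turn = √(150.796447² + 22.5²) = √(22739.5685 + 506.25) = √23245.8185 = 152.465795
L = 5.75 × 152.465795 = 876.678319
V = π·0.5² × L = 0.785398 × 876.678319 = 688.541542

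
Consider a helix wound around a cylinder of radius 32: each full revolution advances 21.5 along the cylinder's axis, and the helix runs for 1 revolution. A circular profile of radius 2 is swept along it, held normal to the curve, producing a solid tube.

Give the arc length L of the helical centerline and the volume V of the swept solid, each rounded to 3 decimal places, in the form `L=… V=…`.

L=202.208 V=2541.023

2πR = 2π·32 = 201.061930
per-turn = √(201.061930² + 21.5²) = √(40425.8996 + 462.25) = √40888.1496 = 202.208184
L = 1 × 202.208184 = 202.208184
V = π·2² × L = 12.566371 × 202.208184 = 2541.022980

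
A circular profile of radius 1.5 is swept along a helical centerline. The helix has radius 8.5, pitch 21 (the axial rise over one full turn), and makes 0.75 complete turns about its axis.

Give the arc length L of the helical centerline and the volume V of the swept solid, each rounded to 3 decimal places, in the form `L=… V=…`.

L=43.041 V=304.236

2πR = 2π·8.5 = 53.407075
per-turn = √(53.407075² + 21²) = √(2852.3157 + 441) = √3293.3157 = 57.387417
L = 0.75 × 57.387417 = 43.040563
V = π·1.5² × L = 7.068583 × 43.040563 = 304.235812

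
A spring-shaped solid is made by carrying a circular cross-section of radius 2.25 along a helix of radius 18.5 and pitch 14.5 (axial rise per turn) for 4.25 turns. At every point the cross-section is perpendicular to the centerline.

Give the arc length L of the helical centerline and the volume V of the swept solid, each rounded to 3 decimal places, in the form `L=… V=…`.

2πR = 2π·18.5 = 116.238928
per-turn = √(116.238928² + 14.5²) = √(13511.4884 + 210.25) = √13721.7384 = 117.139824
L = 4.25 × 117.139824 = 497.844253
V = π·2.25² × L = 15.904313 × 497.844253 = 7917.870731

L=497.844 V=7917.871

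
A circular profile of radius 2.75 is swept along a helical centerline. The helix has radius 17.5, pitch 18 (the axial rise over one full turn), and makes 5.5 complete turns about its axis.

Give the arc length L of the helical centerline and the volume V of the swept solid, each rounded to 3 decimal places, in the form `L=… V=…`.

L=612.806 V=14559.232

2πR = 2π·17.5 = 109.955743
per-turn = √(109.955743² + 18²) = √(12090.2654 + 324) = √12414.2654 = 111.419322
L = 5.5 × 111.419322 = 612.806273
V = π·2.75² × L = 23.758294 × 612.806273 = 14559.231868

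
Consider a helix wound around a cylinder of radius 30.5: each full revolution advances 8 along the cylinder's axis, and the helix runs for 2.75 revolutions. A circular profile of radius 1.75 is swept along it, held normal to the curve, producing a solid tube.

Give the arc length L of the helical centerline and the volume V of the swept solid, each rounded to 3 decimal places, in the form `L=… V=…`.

L=527.461 V=5074.771

2πR = 2π·30.5 = 191.637152
per-turn = √(191.637152² + 8²) = √(36724.7980 + 64) = √36788.7980 = 191.804061
L = 2.75 × 191.804061 = 527.461169
V = π·1.75² × L = 9.621128 × 527.461169 = 5074.771158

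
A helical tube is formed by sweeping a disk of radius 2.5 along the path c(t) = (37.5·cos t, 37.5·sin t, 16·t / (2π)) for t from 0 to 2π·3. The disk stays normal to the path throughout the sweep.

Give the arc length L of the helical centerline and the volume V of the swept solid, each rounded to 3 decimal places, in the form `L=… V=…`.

2πR = 2π·37.5 = 235.619449
per-turn = √(235.619449² + 16²) = √(55516.5248 + 256) = √55772.5248 = 236.162073
L = 3 × 236.162073 = 708.486219
V = π·2.5² × L = 19.634954 × 708.486219 = 13911.094384

L=708.486 V=13911.094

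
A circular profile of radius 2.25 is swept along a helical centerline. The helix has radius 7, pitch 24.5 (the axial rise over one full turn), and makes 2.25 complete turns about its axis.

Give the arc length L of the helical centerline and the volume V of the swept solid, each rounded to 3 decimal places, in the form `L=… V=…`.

2πR = 2π·7 = 43.982297
per-turn = √(43.982297² + 24.5²) = √(1934.4425 + 600.25) = √2534.6925 = 50.345729
L = 2.25 × 50.345729 = 113.277891
V = π·2.25² × L = 15.904313 × 113.277891 = 1801.607013

L=113.278 V=1801.607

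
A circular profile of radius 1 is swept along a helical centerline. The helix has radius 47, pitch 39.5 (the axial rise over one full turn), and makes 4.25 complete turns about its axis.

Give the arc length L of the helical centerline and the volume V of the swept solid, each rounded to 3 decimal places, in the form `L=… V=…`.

L=1266.244 V=3978.022

2πR = 2π·47 = 295.309709
per-turn = √(295.309709² + 39.5²) = √(87207.8245 + 1560.25) = √88768.0745 = 297.939716
L = 4.25 × 297.939716 = 1266.243794
V = π·1² × L = 3.141593 × 1266.243794 = 3978.022200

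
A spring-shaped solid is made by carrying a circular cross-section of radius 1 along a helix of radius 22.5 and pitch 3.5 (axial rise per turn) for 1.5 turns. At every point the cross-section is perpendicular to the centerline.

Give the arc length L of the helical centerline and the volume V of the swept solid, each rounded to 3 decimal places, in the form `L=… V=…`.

2πR = 2π·22.5 = 141.371669
per-turn = √(141.371669² + 3.5²) = √(19985.9489 + 12.25) = √19998.1989 = 141.414988
L = 1.5 × 141.414988 = 212.122482
V = π·1² × L = 3.141593 × 212.122482 = 666.402432

L=212.122 V=666.402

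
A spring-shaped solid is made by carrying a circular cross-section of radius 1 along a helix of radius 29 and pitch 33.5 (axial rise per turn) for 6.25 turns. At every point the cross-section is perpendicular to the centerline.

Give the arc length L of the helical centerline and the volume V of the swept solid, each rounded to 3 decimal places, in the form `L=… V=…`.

L=1157.914 V=3637.695

2πR = 2π·29 = 182.212374
per-turn = √(182.212374² + 33.5²) = √(33201.3492 + 1122.25) = √34323.5992 = 185.266293
L = 6.25 × 185.266293 = 1157.914329
V = π·1² × L = 3.141593 × 1157.914329 = 3637.695150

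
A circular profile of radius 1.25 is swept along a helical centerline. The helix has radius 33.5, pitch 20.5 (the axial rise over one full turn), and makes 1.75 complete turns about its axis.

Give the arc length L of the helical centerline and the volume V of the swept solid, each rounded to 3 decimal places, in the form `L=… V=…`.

2πR = 2π·33.5 = 210.486708
per-turn = √(210.486708² + 20.5²) = √(44304.6542 + 420.25) = √44724.9042 = 211.482633
L = 1.75 × 211.482633 = 370.094608
V = π·1.25² × L = 4.908739 × 370.094608 = 1816.697660

L=370.095 V=1816.698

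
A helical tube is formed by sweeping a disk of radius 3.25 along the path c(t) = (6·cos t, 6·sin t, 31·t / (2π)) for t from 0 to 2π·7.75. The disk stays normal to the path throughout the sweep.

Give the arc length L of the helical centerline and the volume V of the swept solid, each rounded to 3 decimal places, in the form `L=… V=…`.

L=378.262 V=12551.901

2πR = 2π·6 = 37.699112
per-turn = √(37.699112² + 31²) = √(1421.2230 + 961) = √2382.2230 = 48.808022
L = 7.75 × 48.808022 = 378.262172
V = π·3.25² × L = 33.183072 × 378.262172 = 12551.901050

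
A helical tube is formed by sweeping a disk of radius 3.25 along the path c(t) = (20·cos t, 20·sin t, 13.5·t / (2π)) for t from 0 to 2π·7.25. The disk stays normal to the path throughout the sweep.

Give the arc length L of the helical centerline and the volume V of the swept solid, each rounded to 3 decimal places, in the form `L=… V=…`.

2πR = 2π·20 = 125.663706
per-turn = √(125.663706² + 13.5²) = √(15791.3670 + 182.25) = √15973.6170 = 126.386776
L = 7.25 × 126.386776 = 916.304123
V = π·3.25² × L = 33.183072 × 916.304123 = 30405.786056

L=916.304 V=30405.786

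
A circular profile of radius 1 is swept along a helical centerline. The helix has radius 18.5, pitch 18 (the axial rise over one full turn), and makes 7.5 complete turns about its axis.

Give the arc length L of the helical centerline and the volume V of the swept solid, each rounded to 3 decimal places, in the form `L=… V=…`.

L=882.183 V=2771.459

2πR = 2π·18.5 = 116.238928
per-turn = √(116.238928² + 18²) = √(13511.4884 + 324) = √13835.4884 = 117.624353
L = 7.5 × 117.624353 = 882.182648
V = π·1² × L = 3.141593 × 882.182648 = 2771.458525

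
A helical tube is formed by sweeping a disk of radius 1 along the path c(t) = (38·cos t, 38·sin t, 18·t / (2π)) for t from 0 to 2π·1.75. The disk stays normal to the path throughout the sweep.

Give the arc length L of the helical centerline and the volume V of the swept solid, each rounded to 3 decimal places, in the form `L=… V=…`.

L=419.018 V=1316.382

2πR = 2π·38 = 238.761042
per-turn = √(238.761042² + 18²) = √(57006.8350 + 324) = √57330.8350 = 239.438583
L = 1.75 × 239.438583 = 419.017520
V = π·1² × L = 3.141593 × 419.017520 = 1316.382363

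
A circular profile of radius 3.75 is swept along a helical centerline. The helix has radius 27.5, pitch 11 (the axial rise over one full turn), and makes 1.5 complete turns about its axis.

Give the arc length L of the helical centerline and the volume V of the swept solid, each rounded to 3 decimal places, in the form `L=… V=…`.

L=259.706 V=11473.463

2πR = 2π·27.5 = 172.787596
per-turn = √(172.787596² + 11²) = √(29855.5533 + 121) = √29976.5533 = 173.137383
L = 1.5 × 173.137383 = 259.706074
V = π·3.75² × L = 44.178647 × 259.706074 = 11473.462894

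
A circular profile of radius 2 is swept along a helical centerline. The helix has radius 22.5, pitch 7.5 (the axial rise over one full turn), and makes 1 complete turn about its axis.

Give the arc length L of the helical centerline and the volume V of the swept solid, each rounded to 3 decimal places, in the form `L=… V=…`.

2πR = 2π·22.5 = 141.371669
per-turn = √(141.371669² + 7.5²) = √(19985.9489 + 56.25) = √20042.1989 = 141.570473
L = 1 × 141.570473 = 141.570473
V = π·2² × L = 12.566371 × 141.570473 = 1779.027036

L=141.570 V=1779.027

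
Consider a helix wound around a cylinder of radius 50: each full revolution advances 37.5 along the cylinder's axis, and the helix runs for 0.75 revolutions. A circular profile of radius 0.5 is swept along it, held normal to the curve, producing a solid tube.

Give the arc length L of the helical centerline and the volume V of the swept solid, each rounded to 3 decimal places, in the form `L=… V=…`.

2πR = 2π·50 = 314.159265
per-turn = √(314.159265² + 37.5²) = √(98696.0440 + 1406.25) = √100102.2940 = 316.389466
L = 0.75 × 316.389466 = 237.292099
V = π·0.5² × L = 0.785398 × 237.292099 = 186.368779

L=237.292 V=186.369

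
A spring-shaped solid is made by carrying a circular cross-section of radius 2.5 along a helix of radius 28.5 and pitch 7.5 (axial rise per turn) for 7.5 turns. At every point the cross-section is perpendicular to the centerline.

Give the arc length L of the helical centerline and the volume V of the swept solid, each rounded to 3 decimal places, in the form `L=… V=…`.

2πR = 2π·28.5 = 179.070781
per-turn = √(179.070781² + 7.5²) = √(32066.3447 + 56.25) = √32122.5947 = 179.227773
L = 7.5 × 179.227773 = 1344.208299
V = π·2.5² × L = 19.634954 × 1344.208299 = 26393.468237

L=1344.208 V=26393.468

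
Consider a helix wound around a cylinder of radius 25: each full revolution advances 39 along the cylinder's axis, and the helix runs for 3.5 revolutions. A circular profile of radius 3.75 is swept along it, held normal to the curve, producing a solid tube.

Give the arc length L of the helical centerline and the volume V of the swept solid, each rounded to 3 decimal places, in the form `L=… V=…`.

2πR = 2π·25 = 157.079633
per-turn = √(157.079633² + 39²) = √(24674.0110 + 1521) = √26195.0110 = 161.848729
L = 3.5 × 161.848729 = 566.470551
V = π·3.75² × L = 44.178647 × 566.470551 = 25025.902319

L=566.471 V=25025.902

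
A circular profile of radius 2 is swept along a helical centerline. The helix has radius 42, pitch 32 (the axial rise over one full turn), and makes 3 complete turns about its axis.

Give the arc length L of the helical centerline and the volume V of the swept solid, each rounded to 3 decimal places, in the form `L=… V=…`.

2πR = 2π·42 = 263.893783
per-turn = √(263.893783² + 32²) = √(69639.9287 + 1024) = √70663.9287 = 265.826877
L = 3 × 265.826877 = 797.480632
V = π·2² × L = 12.566371 × 797.480632 = 10021.437175

L=797.481 V=10021.437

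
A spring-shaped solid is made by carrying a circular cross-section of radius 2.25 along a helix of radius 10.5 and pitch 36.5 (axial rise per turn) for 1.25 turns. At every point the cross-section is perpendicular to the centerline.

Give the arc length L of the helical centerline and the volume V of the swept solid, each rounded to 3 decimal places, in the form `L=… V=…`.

L=94.247 V=1498.927

2πR = 2π·10.5 = 65.973446
per-turn = √(65.973446² + 36.5²) = √(4352.4955 + 1332.25) = √5684.7455 = 75.397252
L = 1.25 × 75.397252 = 94.246564
V = π·2.25² × L = 15.904313 × 94.246564 = 1498.926842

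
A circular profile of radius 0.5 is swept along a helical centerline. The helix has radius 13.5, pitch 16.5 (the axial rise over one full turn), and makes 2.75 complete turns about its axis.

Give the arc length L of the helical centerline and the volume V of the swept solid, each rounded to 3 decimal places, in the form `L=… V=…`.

L=237.636 V=186.638

2πR = 2π·13.5 = 84.823002
per-turn = √(84.823002² + 16.5²) = √(7194.9416 + 272.25) = √7467.1916 = 86.412913
L = 2.75 × 86.412913 = 237.635512
V = π·0.5² × L = 0.785398 × 237.635512 = 186.638495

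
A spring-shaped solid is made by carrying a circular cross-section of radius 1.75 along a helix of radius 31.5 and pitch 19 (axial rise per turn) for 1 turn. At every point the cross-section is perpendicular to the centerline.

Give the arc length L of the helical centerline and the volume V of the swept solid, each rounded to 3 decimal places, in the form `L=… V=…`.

L=198.830 V=1912.971

2πR = 2π·31.5 = 197.920337
per-turn = √(197.920337² + 19²) = √(39172.4599 + 361) = √39533.4599 = 198.830229
L = 1 × 198.830229 = 198.830229
V = π·1.75² × L = 9.621128 × 198.830229 = 1912.970982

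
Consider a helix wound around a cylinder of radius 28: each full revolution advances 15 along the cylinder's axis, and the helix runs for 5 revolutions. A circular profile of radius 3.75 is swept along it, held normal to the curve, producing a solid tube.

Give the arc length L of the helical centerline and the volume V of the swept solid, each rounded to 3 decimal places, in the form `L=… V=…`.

2πR = 2π·28 = 175.929189
per-turn = √(175.929189² + 15²) = √(30951.0794 + 225) = √31176.0794 = 176.567492
L = 5 × 176.567492 = 882.837462
V = π·3.75² × L = 44.178647 × 882.837462 = 39002.564338

L=882.837 V=39002.564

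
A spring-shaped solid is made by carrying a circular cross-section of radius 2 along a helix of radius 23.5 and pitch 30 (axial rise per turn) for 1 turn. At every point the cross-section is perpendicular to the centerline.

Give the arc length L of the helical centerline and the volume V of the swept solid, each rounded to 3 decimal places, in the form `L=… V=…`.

2πR = 2π·23.5 = 147.654855
per-turn = √(147.654855² + 30²) = √(21801.9561 + 900) = √22701.9561 = 150.671683
L = 1 × 150.671683 = 150.671683
V = π·2² × L = 12.566371 × 150.671683 = 1893.396212

L=150.672 V=1893.396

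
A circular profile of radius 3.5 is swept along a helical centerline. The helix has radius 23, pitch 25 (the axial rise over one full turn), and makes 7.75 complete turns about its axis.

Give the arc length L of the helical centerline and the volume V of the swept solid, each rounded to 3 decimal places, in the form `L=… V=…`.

2πR = 2π·23 = 144.513262
per-turn = √(144.513262² + 25²) = √(20884.0829 + 625) = √21509.0829 = 146.659752
L = 7.75 × 146.659752 = 1136.613079
V = π·3.5² × L = 38.484510 × 1136.613079 = 43741.997431

L=1136.613 V=43741.997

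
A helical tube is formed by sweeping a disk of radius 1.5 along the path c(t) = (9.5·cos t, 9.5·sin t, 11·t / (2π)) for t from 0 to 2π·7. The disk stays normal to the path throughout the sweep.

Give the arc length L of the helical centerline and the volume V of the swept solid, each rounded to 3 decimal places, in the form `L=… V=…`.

2πR = 2π·9.5 = 59.690260
per-turn = √(59.690260² + 11²) = √(3562.9272 + 121) = √3683.9272 = 60.695364
L = 7 × 60.695364 = 424.867547
V = π·1.5² × L = 7.068583 × 424.867547 = 3003.211718

L=424.868 V=3003.212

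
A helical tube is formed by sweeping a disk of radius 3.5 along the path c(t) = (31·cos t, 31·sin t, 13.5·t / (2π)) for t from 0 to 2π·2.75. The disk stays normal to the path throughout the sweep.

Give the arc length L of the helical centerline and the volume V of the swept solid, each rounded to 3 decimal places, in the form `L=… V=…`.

2πR = 2π·31 = 194.778745
per-turn = √(194.778745² + 13.5²) = √(37938.7593 + 182.25) = √38121.0093 = 195.246023
L = 2.75 × 195.246023 = 536.926562
V = π·3.5² × L = 38.484510 × 536.926562 = 20663.355647

L=536.927 V=20663.356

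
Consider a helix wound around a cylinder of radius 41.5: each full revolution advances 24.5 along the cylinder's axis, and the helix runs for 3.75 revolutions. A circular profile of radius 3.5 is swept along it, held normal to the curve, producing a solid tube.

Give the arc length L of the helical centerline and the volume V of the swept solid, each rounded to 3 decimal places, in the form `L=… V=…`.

L=982.127 V=37796.694

2πR = 2π·41.5 = 260.752190
per-turn = √(260.752190² + 24.5²) = √(67991.7047 + 600.25) = √68591.9547 = 261.900658
L = 3.75 × 261.900658 = 982.127468
V = π·3.5² × L = 38.484510 × 982.127468 = 37796.694367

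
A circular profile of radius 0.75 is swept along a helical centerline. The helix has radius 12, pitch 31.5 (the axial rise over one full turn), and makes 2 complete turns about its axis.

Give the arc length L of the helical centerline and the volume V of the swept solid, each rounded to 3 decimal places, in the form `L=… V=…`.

L=163.428 V=288.800

2πR = 2π·12 = 75.398224
per-turn = √(75.398224² + 31.5²) = √(5684.8921 + 992.25) = √6677.1421 = 81.713782
L = 2 × 81.713782 = 163.427564
V = π·0.75² × L = 1.767146 × 163.427564 = 288.800344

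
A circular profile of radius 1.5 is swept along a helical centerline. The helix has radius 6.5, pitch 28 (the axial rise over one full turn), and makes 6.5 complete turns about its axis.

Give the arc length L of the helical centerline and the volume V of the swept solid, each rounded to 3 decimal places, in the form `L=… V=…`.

2πR = 2π·6.5 = 40.840704
per-turn = √(40.840704² + 28²) = √(1667.9631 + 784) = √2451.9631 = 49.517301
L = 6.5 × 49.517301 = 321.862459
V = π·1.5² × L = 7.068583 × 321.862459 = 2275.111661

L=321.862 V=2275.112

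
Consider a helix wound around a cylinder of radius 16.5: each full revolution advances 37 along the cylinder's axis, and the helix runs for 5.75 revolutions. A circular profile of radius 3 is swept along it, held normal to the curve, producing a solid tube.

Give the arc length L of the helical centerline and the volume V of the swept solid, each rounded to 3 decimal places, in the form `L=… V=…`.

2πR = 2π·16.5 = 103.672558
per-turn = √(103.672558² + 37²) = √(10747.9992 + 1369) = √12116.9992 = 110.077242
L = 5.75 × 110.077242 = 632.944141
V = π·3² × L = 28.274334 × 632.944141 = 17896.073976

L=632.944 V=17896.074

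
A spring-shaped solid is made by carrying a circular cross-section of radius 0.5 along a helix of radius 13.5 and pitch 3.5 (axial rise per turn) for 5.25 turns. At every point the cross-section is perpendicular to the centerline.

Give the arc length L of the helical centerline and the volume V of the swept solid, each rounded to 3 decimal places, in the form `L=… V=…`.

L=445.700 V=350.052

2πR = 2π·13.5 = 84.823002
per-turn = √(84.823002² + 3.5²) = √(7194.9416 + 12.25) = √7207.1916 = 84.895180
L = 5.25 × 84.895180 = 445.699696
V = π·0.5² × L = 0.785398 × 445.699696 = 350.051722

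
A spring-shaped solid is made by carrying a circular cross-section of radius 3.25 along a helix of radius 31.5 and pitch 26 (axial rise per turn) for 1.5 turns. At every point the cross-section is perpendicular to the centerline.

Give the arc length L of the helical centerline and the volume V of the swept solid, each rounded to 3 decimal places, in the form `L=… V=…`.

2πR = 2π·31.5 = 197.920337
per-turn = √(197.920337² + 26²) = √(39172.4599 + 676) = √39848.4599 = 199.620790
L = 1.5 × 199.620790 = 299.431185
V = π·3.25² × L = 33.183072 × 299.431185 = 9936.046700

L=299.431 V=9936.047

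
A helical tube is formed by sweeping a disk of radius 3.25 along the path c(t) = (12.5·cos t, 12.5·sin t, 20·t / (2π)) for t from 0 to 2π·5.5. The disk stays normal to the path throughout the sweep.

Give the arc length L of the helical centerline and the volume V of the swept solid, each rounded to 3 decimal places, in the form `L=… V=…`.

L=445.755 V=14791.509

2πR = 2π·12.5 = 78.539816
per-turn = √(78.539816² + 20²) = √(6168.5028 + 400) = √6568.5028 = 81.046300
L = 5.5 × 81.046300 = 445.754650
V = π·3.25² × L = 33.183072 × 445.754650 = 14791.508833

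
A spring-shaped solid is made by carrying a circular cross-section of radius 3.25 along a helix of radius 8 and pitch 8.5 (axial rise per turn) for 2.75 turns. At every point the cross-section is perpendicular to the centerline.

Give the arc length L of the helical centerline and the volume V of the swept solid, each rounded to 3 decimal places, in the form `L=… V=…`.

L=140.193 V=4652.019

2πR = 2π·8 = 50.265482
per-turn = √(50.265482² + 8.5²) = √(2526.6187 + 72.25) = √2598.8687 = 50.979101
L = 2.75 × 50.979101 = 140.192527
V = π·3.25² × L = 33.183072 × 140.192527 = 4652.018788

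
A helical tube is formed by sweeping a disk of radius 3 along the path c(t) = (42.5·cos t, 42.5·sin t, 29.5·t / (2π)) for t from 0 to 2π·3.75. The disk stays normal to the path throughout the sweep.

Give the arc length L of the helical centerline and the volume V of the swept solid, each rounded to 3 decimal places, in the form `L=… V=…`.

2πR = 2π·42.5 = 267.035376
per-turn = √(267.035376² + 29.5²) = √(71307.8918 + 870.25) = √72178.1418 = 268.659900
L = 3.75 × 268.659900 = 1007.474625
V = π·3² × L = 28.274334 × 1007.474625 = 28485.673911

L=1007.475 V=28485.674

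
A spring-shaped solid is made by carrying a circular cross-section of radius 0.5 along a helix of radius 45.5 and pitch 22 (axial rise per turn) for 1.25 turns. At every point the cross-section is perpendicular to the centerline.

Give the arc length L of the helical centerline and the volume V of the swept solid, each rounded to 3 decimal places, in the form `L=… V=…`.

2πR = 2π·45.5 = 285.884931
per-turn = √(285.884931² + 22²) = √(81730.1940 + 484) = √82214.1940 = 286.730176
L = 1.25 × 286.730176 = 358.412720
V = π·0.5² × L = 0.785398 × 358.412720 = 281.496692

L=358.413 V=281.497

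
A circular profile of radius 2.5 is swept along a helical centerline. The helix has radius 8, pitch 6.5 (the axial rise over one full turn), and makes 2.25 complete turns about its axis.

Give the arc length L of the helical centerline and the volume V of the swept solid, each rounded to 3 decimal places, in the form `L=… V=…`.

2πR = 2π·8 = 50.265482
per-turn = √(50.265482² + 6.5²) = √(2526.6187 + 42.25) = √2568.8687 = 50.684009
L = 2.25 × 50.684009 = 114.039019
V = π·2.5² × L = 19.634954 × 114.039019 = 2239.150908

L=114.039 V=2239.151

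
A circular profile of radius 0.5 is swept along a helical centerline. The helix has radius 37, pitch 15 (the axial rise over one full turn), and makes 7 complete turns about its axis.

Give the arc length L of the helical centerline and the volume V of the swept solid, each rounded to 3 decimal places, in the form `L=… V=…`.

2πR = 2π·37 = 232.477856
per-turn = √(232.477856² + 15²) = √(54045.9537 + 225) = √54270.9537 = 232.961271
L = 7 × 232.961271 = 1630.728896
V = π·0.5² × L = 0.785398 × 1630.728896 = 1280.771480

L=1630.729 V=1280.771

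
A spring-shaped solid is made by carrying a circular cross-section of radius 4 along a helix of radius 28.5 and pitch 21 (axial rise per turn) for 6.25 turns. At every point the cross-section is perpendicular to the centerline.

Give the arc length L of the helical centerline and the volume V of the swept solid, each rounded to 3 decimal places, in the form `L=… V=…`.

L=1126.862 V=56642.266

2πR = 2π·28.5 = 179.070781
per-turn = √(179.070781² + 21²) = √(32066.3447 + 441) = √32507.3447 = 180.297933
L = 6.25 × 180.297933 = 1126.862082
V = π·4² × L = 50.265482 × 1126.862082 = 56642.266225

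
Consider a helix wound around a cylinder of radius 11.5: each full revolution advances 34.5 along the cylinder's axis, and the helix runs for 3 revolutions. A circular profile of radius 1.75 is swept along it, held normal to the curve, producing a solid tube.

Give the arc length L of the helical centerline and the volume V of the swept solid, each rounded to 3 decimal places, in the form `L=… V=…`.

L=240.211 V=2311.103

2πR = 2π·11.5 = 72.256631
per-turn = √(72.256631² + 34.5²) = √(5221.0207 + 1190.25) = √6411.2707 = 80.070411
L = 3 × 80.070411 = 240.211233
V = π·1.75² × L = 9.621128 × 240.211233 = 2311.102902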